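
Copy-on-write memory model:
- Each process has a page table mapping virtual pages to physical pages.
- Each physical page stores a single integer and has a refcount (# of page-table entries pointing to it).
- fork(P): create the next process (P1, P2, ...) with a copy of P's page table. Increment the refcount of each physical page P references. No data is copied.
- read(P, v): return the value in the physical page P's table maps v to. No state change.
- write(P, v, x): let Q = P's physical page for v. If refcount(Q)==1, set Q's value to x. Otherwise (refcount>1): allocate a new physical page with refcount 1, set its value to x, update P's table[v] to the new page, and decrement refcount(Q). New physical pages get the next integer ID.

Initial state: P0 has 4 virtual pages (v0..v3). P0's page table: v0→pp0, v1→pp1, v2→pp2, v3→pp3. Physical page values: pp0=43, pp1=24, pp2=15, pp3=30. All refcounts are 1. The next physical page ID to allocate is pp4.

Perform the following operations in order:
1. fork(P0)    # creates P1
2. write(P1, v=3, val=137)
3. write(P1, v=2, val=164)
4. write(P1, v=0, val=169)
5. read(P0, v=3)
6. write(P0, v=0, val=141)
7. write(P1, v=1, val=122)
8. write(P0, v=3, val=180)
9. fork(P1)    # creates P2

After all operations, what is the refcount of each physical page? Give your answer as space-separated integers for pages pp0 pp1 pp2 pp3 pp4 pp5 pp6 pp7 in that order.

Answer: 1 1 1 1 2 2 2 2

Derivation:
Op 1: fork(P0) -> P1. 4 ppages; refcounts: pp0:2 pp1:2 pp2:2 pp3:2
Op 2: write(P1, v3, 137). refcount(pp3)=2>1 -> COPY to pp4. 5 ppages; refcounts: pp0:2 pp1:2 pp2:2 pp3:1 pp4:1
Op 3: write(P1, v2, 164). refcount(pp2)=2>1 -> COPY to pp5. 6 ppages; refcounts: pp0:2 pp1:2 pp2:1 pp3:1 pp4:1 pp5:1
Op 4: write(P1, v0, 169). refcount(pp0)=2>1 -> COPY to pp6. 7 ppages; refcounts: pp0:1 pp1:2 pp2:1 pp3:1 pp4:1 pp5:1 pp6:1
Op 5: read(P0, v3) -> 30. No state change.
Op 6: write(P0, v0, 141). refcount(pp0)=1 -> write in place. 7 ppages; refcounts: pp0:1 pp1:2 pp2:1 pp3:1 pp4:1 pp5:1 pp6:1
Op 7: write(P1, v1, 122). refcount(pp1)=2>1 -> COPY to pp7. 8 ppages; refcounts: pp0:1 pp1:1 pp2:1 pp3:1 pp4:1 pp5:1 pp6:1 pp7:1
Op 8: write(P0, v3, 180). refcount(pp3)=1 -> write in place. 8 ppages; refcounts: pp0:1 pp1:1 pp2:1 pp3:1 pp4:1 pp5:1 pp6:1 pp7:1
Op 9: fork(P1) -> P2. 8 ppages; refcounts: pp0:1 pp1:1 pp2:1 pp3:1 pp4:2 pp5:2 pp6:2 pp7:2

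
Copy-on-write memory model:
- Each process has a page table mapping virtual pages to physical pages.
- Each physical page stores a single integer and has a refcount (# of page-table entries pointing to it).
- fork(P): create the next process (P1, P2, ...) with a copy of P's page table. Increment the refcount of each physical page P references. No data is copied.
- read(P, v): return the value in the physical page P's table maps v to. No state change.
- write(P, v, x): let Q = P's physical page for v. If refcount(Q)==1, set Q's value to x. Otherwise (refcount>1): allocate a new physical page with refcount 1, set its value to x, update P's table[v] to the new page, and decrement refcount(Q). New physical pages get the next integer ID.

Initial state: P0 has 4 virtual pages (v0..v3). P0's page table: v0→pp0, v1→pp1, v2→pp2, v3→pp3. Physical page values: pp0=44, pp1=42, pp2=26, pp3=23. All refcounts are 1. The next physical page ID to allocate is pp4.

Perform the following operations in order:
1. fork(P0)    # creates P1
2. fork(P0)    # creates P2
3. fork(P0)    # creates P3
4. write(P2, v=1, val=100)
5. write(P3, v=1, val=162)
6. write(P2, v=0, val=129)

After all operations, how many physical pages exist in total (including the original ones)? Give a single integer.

Answer: 7

Derivation:
Op 1: fork(P0) -> P1. 4 ppages; refcounts: pp0:2 pp1:2 pp2:2 pp3:2
Op 2: fork(P0) -> P2. 4 ppages; refcounts: pp0:3 pp1:3 pp2:3 pp3:3
Op 3: fork(P0) -> P3. 4 ppages; refcounts: pp0:4 pp1:4 pp2:4 pp3:4
Op 4: write(P2, v1, 100). refcount(pp1)=4>1 -> COPY to pp4. 5 ppages; refcounts: pp0:4 pp1:3 pp2:4 pp3:4 pp4:1
Op 5: write(P3, v1, 162). refcount(pp1)=3>1 -> COPY to pp5. 6 ppages; refcounts: pp0:4 pp1:2 pp2:4 pp3:4 pp4:1 pp5:1
Op 6: write(P2, v0, 129). refcount(pp0)=4>1 -> COPY to pp6. 7 ppages; refcounts: pp0:3 pp1:2 pp2:4 pp3:4 pp4:1 pp5:1 pp6:1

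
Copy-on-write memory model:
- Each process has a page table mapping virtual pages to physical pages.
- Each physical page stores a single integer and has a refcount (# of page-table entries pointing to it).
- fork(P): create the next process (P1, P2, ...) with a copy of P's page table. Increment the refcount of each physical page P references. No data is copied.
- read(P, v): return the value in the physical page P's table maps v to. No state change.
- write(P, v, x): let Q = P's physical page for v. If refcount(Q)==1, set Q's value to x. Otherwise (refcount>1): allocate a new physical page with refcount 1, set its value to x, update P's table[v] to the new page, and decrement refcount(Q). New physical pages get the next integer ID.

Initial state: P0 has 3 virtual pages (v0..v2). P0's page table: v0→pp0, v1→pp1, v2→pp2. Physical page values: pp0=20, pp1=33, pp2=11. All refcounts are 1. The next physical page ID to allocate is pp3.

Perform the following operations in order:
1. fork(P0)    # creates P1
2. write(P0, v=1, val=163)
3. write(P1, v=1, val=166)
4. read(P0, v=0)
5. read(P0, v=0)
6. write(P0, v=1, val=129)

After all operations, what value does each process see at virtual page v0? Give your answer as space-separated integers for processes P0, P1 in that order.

Op 1: fork(P0) -> P1. 3 ppages; refcounts: pp0:2 pp1:2 pp2:2
Op 2: write(P0, v1, 163). refcount(pp1)=2>1 -> COPY to pp3. 4 ppages; refcounts: pp0:2 pp1:1 pp2:2 pp3:1
Op 3: write(P1, v1, 166). refcount(pp1)=1 -> write in place. 4 ppages; refcounts: pp0:2 pp1:1 pp2:2 pp3:1
Op 4: read(P0, v0) -> 20. No state change.
Op 5: read(P0, v0) -> 20. No state change.
Op 6: write(P0, v1, 129). refcount(pp3)=1 -> write in place. 4 ppages; refcounts: pp0:2 pp1:1 pp2:2 pp3:1
P0: v0 -> pp0 = 20
P1: v0 -> pp0 = 20

Answer: 20 20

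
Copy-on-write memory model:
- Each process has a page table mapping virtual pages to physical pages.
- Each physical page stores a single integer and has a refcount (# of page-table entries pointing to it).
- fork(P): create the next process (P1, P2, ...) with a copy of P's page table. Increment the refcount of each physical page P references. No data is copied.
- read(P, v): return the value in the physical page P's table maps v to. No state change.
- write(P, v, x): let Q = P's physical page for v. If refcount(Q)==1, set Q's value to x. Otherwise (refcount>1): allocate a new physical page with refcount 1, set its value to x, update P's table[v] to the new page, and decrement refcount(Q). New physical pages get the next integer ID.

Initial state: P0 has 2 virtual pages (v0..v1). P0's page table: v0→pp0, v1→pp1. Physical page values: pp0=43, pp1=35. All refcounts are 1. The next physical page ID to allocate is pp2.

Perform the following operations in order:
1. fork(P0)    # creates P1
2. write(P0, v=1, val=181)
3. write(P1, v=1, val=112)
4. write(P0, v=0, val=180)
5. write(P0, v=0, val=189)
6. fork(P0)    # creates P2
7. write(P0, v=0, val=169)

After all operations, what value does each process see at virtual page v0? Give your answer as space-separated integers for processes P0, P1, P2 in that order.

Answer: 169 43 189

Derivation:
Op 1: fork(P0) -> P1. 2 ppages; refcounts: pp0:2 pp1:2
Op 2: write(P0, v1, 181). refcount(pp1)=2>1 -> COPY to pp2. 3 ppages; refcounts: pp0:2 pp1:1 pp2:1
Op 3: write(P1, v1, 112). refcount(pp1)=1 -> write in place. 3 ppages; refcounts: pp0:2 pp1:1 pp2:1
Op 4: write(P0, v0, 180). refcount(pp0)=2>1 -> COPY to pp3. 4 ppages; refcounts: pp0:1 pp1:1 pp2:1 pp3:1
Op 5: write(P0, v0, 189). refcount(pp3)=1 -> write in place. 4 ppages; refcounts: pp0:1 pp1:1 pp2:1 pp3:1
Op 6: fork(P0) -> P2. 4 ppages; refcounts: pp0:1 pp1:1 pp2:2 pp3:2
Op 7: write(P0, v0, 169). refcount(pp3)=2>1 -> COPY to pp4. 5 ppages; refcounts: pp0:1 pp1:1 pp2:2 pp3:1 pp4:1
P0: v0 -> pp4 = 169
P1: v0 -> pp0 = 43
P2: v0 -> pp3 = 189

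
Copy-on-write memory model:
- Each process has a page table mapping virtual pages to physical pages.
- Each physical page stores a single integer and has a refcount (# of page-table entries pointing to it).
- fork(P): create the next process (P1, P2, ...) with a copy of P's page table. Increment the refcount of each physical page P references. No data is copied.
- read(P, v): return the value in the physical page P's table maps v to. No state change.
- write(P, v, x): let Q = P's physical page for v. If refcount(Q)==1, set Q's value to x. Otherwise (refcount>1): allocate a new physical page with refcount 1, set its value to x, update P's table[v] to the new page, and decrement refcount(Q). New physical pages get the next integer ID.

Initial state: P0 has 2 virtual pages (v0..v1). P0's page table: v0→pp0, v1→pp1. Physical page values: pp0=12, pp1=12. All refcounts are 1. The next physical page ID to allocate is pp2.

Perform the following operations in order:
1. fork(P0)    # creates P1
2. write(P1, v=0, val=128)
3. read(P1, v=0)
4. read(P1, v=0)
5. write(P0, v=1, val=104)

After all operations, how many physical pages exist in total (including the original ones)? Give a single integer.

Op 1: fork(P0) -> P1. 2 ppages; refcounts: pp0:2 pp1:2
Op 2: write(P1, v0, 128). refcount(pp0)=2>1 -> COPY to pp2. 3 ppages; refcounts: pp0:1 pp1:2 pp2:1
Op 3: read(P1, v0) -> 128. No state change.
Op 4: read(P1, v0) -> 128. No state change.
Op 5: write(P0, v1, 104). refcount(pp1)=2>1 -> COPY to pp3. 4 ppages; refcounts: pp0:1 pp1:1 pp2:1 pp3:1

Answer: 4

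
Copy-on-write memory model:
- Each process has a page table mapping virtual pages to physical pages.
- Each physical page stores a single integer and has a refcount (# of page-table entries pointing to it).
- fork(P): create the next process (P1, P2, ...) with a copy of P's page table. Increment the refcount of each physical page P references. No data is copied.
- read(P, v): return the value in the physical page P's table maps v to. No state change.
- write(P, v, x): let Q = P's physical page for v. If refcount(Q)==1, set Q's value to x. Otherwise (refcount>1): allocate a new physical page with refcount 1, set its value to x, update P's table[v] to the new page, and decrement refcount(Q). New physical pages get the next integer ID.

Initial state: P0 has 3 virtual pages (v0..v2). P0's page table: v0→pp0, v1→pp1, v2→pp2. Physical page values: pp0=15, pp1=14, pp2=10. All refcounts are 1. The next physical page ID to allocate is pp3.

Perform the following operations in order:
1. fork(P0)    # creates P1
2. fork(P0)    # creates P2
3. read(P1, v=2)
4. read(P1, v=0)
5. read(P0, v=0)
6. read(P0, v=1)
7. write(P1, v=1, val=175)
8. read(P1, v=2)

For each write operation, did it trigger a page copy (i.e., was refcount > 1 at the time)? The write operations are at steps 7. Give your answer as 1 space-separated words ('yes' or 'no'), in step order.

Op 1: fork(P0) -> P1. 3 ppages; refcounts: pp0:2 pp1:2 pp2:2
Op 2: fork(P0) -> P2. 3 ppages; refcounts: pp0:3 pp1:3 pp2:3
Op 3: read(P1, v2) -> 10. No state change.
Op 4: read(P1, v0) -> 15. No state change.
Op 5: read(P0, v0) -> 15. No state change.
Op 6: read(P0, v1) -> 14. No state change.
Op 7: write(P1, v1, 175). refcount(pp1)=3>1 -> COPY to pp3. 4 ppages; refcounts: pp0:3 pp1:2 pp2:3 pp3:1
Op 8: read(P1, v2) -> 10. No state change.

yes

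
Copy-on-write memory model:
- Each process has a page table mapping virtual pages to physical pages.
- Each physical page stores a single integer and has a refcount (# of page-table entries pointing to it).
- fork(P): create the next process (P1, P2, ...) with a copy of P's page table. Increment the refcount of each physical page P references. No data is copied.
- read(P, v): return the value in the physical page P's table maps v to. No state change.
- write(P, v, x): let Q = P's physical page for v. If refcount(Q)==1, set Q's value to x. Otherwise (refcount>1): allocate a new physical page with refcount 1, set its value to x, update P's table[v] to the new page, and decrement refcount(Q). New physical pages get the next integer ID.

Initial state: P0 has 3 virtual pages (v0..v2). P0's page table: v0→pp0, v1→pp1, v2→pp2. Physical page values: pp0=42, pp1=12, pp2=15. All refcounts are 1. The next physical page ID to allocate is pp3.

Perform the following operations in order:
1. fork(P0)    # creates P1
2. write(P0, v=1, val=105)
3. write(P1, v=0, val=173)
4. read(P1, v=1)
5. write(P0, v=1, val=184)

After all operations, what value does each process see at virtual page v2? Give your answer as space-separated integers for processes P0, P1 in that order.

Answer: 15 15

Derivation:
Op 1: fork(P0) -> P1. 3 ppages; refcounts: pp0:2 pp1:2 pp2:2
Op 2: write(P0, v1, 105). refcount(pp1)=2>1 -> COPY to pp3. 4 ppages; refcounts: pp0:2 pp1:1 pp2:2 pp3:1
Op 3: write(P1, v0, 173). refcount(pp0)=2>1 -> COPY to pp4. 5 ppages; refcounts: pp0:1 pp1:1 pp2:2 pp3:1 pp4:1
Op 4: read(P1, v1) -> 12. No state change.
Op 5: write(P0, v1, 184). refcount(pp3)=1 -> write in place. 5 ppages; refcounts: pp0:1 pp1:1 pp2:2 pp3:1 pp4:1
P0: v2 -> pp2 = 15
P1: v2 -> pp2 = 15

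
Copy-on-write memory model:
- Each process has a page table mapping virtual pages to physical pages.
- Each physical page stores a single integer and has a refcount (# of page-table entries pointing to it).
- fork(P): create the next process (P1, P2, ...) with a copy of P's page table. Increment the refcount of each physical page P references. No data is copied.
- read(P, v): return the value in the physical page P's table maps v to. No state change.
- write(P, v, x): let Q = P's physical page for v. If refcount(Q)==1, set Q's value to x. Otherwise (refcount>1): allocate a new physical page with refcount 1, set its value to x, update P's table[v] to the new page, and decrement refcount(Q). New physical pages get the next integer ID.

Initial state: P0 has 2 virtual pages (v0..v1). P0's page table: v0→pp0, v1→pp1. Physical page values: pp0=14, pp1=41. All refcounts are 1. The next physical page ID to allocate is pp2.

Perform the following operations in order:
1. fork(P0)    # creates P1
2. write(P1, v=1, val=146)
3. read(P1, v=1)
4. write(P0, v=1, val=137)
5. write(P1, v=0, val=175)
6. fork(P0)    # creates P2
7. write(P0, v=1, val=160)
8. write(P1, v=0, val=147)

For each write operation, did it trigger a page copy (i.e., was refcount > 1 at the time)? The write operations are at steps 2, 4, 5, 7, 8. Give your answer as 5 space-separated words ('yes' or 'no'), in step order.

Op 1: fork(P0) -> P1. 2 ppages; refcounts: pp0:2 pp1:2
Op 2: write(P1, v1, 146). refcount(pp1)=2>1 -> COPY to pp2. 3 ppages; refcounts: pp0:2 pp1:1 pp2:1
Op 3: read(P1, v1) -> 146. No state change.
Op 4: write(P0, v1, 137). refcount(pp1)=1 -> write in place. 3 ppages; refcounts: pp0:2 pp1:1 pp2:1
Op 5: write(P1, v0, 175). refcount(pp0)=2>1 -> COPY to pp3. 4 ppages; refcounts: pp0:1 pp1:1 pp2:1 pp3:1
Op 6: fork(P0) -> P2. 4 ppages; refcounts: pp0:2 pp1:2 pp2:1 pp3:1
Op 7: write(P0, v1, 160). refcount(pp1)=2>1 -> COPY to pp4. 5 ppages; refcounts: pp0:2 pp1:1 pp2:1 pp3:1 pp4:1
Op 8: write(P1, v0, 147). refcount(pp3)=1 -> write in place. 5 ppages; refcounts: pp0:2 pp1:1 pp2:1 pp3:1 pp4:1

yes no yes yes no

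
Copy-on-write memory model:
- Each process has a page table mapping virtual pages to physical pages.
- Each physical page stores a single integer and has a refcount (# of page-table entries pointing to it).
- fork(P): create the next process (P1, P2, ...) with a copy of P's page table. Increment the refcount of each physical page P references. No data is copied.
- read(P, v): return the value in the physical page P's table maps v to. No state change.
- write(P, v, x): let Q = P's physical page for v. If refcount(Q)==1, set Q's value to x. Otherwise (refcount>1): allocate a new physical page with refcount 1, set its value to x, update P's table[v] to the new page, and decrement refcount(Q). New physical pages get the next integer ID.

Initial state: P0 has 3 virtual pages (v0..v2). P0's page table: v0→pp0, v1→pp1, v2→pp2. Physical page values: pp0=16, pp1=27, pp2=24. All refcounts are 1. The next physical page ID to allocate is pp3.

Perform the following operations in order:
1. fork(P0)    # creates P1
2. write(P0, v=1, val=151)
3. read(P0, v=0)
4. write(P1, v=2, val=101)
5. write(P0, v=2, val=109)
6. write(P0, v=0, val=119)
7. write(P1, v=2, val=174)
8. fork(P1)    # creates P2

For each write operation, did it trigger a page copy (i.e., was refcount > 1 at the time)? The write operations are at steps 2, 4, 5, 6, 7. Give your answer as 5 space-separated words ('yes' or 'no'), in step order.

Op 1: fork(P0) -> P1. 3 ppages; refcounts: pp0:2 pp1:2 pp2:2
Op 2: write(P0, v1, 151). refcount(pp1)=2>1 -> COPY to pp3. 4 ppages; refcounts: pp0:2 pp1:1 pp2:2 pp3:1
Op 3: read(P0, v0) -> 16. No state change.
Op 4: write(P1, v2, 101). refcount(pp2)=2>1 -> COPY to pp4. 5 ppages; refcounts: pp0:2 pp1:1 pp2:1 pp3:1 pp4:1
Op 5: write(P0, v2, 109). refcount(pp2)=1 -> write in place. 5 ppages; refcounts: pp0:2 pp1:1 pp2:1 pp3:1 pp4:1
Op 6: write(P0, v0, 119). refcount(pp0)=2>1 -> COPY to pp5. 6 ppages; refcounts: pp0:1 pp1:1 pp2:1 pp3:1 pp4:1 pp5:1
Op 7: write(P1, v2, 174). refcount(pp4)=1 -> write in place. 6 ppages; refcounts: pp0:1 pp1:1 pp2:1 pp3:1 pp4:1 pp5:1
Op 8: fork(P1) -> P2. 6 ppages; refcounts: pp0:2 pp1:2 pp2:1 pp3:1 pp4:2 pp5:1

yes yes no yes no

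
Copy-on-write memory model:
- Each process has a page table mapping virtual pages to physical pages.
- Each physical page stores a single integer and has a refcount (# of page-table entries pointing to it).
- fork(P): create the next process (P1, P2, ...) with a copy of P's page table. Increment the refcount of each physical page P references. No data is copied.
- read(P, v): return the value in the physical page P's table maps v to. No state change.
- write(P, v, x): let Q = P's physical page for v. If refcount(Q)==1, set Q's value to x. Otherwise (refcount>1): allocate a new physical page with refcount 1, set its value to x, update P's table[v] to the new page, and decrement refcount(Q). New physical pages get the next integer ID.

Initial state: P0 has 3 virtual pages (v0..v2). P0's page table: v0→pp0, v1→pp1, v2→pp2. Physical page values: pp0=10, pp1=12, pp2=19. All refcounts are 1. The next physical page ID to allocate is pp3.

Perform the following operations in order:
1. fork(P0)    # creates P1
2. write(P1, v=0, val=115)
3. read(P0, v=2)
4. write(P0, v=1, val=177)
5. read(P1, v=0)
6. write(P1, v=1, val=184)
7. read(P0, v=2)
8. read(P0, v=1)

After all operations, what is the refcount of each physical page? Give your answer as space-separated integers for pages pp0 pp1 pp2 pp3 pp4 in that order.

Op 1: fork(P0) -> P1. 3 ppages; refcounts: pp0:2 pp1:2 pp2:2
Op 2: write(P1, v0, 115). refcount(pp0)=2>1 -> COPY to pp3. 4 ppages; refcounts: pp0:1 pp1:2 pp2:2 pp3:1
Op 3: read(P0, v2) -> 19. No state change.
Op 4: write(P0, v1, 177). refcount(pp1)=2>1 -> COPY to pp4. 5 ppages; refcounts: pp0:1 pp1:1 pp2:2 pp3:1 pp4:1
Op 5: read(P1, v0) -> 115. No state change.
Op 6: write(P1, v1, 184). refcount(pp1)=1 -> write in place. 5 ppages; refcounts: pp0:1 pp1:1 pp2:2 pp3:1 pp4:1
Op 7: read(P0, v2) -> 19. No state change.
Op 8: read(P0, v1) -> 177. No state change.

Answer: 1 1 2 1 1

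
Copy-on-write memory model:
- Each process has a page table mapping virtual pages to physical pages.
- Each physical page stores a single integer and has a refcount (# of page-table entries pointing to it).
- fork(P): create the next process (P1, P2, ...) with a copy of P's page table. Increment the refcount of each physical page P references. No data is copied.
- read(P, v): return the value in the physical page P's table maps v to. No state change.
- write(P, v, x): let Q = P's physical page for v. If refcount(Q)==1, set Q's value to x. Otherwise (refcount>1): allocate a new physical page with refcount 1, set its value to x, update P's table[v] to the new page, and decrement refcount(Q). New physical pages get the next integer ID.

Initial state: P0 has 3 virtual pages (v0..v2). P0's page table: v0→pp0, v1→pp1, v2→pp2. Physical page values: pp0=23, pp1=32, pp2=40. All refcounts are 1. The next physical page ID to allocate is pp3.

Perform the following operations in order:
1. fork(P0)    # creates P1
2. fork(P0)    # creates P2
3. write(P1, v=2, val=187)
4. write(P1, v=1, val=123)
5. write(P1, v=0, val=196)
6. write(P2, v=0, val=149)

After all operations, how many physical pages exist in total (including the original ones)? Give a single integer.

Answer: 7

Derivation:
Op 1: fork(P0) -> P1. 3 ppages; refcounts: pp0:2 pp1:2 pp2:2
Op 2: fork(P0) -> P2. 3 ppages; refcounts: pp0:3 pp1:3 pp2:3
Op 3: write(P1, v2, 187). refcount(pp2)=3>1 -> COPY to pp3. 4 ppages; refcounts: pp0:3 pp1:3 pp2:2 pp3:1
Op 4: write(P1, v1, 123). refcount(pp1)=3>1 -> COPY to pp4. 5 ppages; refcounts: pp0:3 pp1:2 pp2:2 pp3:1 pp4:1
Op 5: write(P1, v0, 196). refcount(pp0)=3>1 -> COPY to pp5. 6 ppages; refcounts: pp0:2 pp1:2 pp2:2 pp3:1 pp4:1 pp5:1
Op 6: write(P2, v0, 149). refcount(pp0)=2>1 -> COPY to pp6. 7 ppages; refcounts: pp0:1 pp1:2 pp2:2 pp3:1 pp4:1 pp5:1 pp6:1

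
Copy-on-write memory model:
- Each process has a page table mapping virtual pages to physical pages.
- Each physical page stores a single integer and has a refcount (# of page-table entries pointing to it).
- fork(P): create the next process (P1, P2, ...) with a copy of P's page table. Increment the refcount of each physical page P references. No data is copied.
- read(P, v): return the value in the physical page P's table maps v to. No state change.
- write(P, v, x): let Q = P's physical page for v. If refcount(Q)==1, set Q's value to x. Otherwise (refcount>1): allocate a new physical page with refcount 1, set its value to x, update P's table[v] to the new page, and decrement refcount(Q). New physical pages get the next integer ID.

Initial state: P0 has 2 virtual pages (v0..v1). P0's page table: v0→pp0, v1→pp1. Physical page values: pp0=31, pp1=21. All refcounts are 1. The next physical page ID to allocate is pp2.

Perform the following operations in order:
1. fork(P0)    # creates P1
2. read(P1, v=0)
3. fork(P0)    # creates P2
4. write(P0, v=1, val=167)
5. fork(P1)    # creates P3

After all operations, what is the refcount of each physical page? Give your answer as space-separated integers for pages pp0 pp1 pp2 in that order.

Answer: 4 3 1

Derivation:
Op 1: fork(P0) -> P1. 2 ppages; refcounts: pp0:2 pp1:2
Op 2: read(P1, v0) -> 31. No state change.
Op 3: fork(P0) -> P2. 2 ppages; refcounts: pp0:3 pp1:3
Op 4: write(P0, v1, 167). refcount(pp1)=3>1 -> COPY to pp2. 3 ppages; refcounts: pp0:3 pp1:2 pp2:1
Op 5: fork(P1) -> P3. 3 ppages; refcounts: pp0:4 pp1:3 pp2:1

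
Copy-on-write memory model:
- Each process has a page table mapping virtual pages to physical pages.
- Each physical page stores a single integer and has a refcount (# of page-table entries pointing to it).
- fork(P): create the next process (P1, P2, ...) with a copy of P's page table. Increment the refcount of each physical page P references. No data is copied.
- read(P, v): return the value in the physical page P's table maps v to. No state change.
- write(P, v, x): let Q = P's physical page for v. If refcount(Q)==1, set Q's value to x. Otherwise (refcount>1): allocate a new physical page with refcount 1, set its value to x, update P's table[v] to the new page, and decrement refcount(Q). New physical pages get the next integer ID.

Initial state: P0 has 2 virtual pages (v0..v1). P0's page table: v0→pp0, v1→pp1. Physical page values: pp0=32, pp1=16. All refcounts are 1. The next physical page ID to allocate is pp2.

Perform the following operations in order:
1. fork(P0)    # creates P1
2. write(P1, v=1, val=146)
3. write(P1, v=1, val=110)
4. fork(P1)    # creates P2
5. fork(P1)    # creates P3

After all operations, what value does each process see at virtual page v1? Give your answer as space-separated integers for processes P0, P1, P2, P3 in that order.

Op 1: fork(P0) -> P1. 2 ppages; refcounts: pp0:2 pp1:2
Op 2: write(P1, v1, 146). refcount(pp1)=2>1 -> COPY to pp2. 3 ppages; refcounts: pp0:2 pp1:1 pp2:1
Op 3: write(P1, v1, 110). refcount(pp2)=1 -> write in place. 3 ppages; refcounts: pp0:2 pp1:1 pp2:1
Op 4: fork(P1) -> P2. 3 ppages; refcounts: pp0:3 pp1:1 pp2:2
Op 5: fork(P1) -> P3. 3 ppages; refcounts: pp0:4 pp1:1 pp2:3
P0: v1 -> pp1 = 16
P1: v1 -> pp2 = 110
P2: v1 -> pp2 = 110
P3: v1 -> pp2 = 110

Answer: 16 110 110 110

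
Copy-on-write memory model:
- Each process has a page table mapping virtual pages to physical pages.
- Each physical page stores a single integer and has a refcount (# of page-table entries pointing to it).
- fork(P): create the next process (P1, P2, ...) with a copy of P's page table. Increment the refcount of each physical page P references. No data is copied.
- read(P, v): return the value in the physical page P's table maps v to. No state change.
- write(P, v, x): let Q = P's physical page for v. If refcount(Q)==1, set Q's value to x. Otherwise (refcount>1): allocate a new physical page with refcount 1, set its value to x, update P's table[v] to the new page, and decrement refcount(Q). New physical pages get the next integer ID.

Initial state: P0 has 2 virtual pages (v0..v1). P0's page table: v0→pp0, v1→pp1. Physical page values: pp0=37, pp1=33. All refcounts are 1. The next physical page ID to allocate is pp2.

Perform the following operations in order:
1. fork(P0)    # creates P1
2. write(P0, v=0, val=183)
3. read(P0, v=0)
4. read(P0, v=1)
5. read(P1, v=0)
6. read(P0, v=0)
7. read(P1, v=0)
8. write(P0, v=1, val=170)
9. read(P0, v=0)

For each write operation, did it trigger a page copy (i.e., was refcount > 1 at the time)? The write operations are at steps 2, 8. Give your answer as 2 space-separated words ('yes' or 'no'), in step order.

Op 1: fork(P0) -> P1. 2 ppages; refcounts: pp0:2 pp1:2
Op 2: write(P0, v0, 183). refcount(pp0)=2>1 -> COPY to pp2. 3 ppages; refcounts: pp0:1 pp1:2 pp2:1
Op 3: read(P0, v0) -> 183. No state change.
Op 4: read(P0, v1) -> 33. No state change.
Op 5: read(P1, v0) -> 37. No state change.
Op 6: read(P0, v0) -> 183. No state change.
Op 7: read(P1, v0) -> 37. No state change.
Op 8: write(P0, v1, 170). refcount(pp1)=2>1 -> COPY to pp3. 4 ppages; refcounts: pp0:1 pp1:1 pp2:1 pp3:1
Op 9: read(P0, v0) -> 183. No state change.

yes yes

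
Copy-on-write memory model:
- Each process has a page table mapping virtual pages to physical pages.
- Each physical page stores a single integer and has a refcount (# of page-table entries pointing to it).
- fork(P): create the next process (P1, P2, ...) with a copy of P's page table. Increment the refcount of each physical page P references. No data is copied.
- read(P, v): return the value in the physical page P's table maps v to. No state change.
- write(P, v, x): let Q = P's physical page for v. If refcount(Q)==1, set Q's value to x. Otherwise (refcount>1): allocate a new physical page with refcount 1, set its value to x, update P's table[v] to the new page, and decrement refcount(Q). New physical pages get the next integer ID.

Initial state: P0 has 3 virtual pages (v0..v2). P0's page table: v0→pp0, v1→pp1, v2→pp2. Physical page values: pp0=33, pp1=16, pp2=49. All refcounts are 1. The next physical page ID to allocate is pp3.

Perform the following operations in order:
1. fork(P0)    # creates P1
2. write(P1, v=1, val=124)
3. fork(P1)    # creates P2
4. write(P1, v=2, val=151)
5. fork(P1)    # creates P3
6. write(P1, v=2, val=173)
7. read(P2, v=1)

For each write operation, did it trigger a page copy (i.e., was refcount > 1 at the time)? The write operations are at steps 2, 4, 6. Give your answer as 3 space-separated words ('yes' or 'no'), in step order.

Op 1: fork(P0) -> P1. 3 ppages; refcounts: pp0:2 pp1:2 pp2:2
Op 2: write(P1, v1, 124). refcount(pp1)=2>1 -> COPY to pp3. 4 ppages; refcounts: pp0:2 pp1:1 pp2:2 pp3:1
Op 3: fork(P1) -> P2. 4 ppages; refcounts: pp0:3 pp1:1 pp2:3 pp3:2
Op 4: write(P1, v2, 151). refcount(pp2)=3>1 -> COPY to pp4. 5 ppages; refcounts: pp0:3 pp1:1 pp2:2 pp3:2 pp4:1
Op 5: fork(P1) -> P3. 5 ppages; refcounts: pp0:4 pp1:1 pp2:2 pp3:3 pp4:2
Op 6: write(P1, v2, 173). refcount(pp4)=2>1 -> COPY to pp5. 6 ppages; refcounts: pp0:4 pp1:1 pp2:2 pp3:3 pp4:1 pp5:1
Op 7: read(P2, v1) -> 124. No state change.

yes yes yes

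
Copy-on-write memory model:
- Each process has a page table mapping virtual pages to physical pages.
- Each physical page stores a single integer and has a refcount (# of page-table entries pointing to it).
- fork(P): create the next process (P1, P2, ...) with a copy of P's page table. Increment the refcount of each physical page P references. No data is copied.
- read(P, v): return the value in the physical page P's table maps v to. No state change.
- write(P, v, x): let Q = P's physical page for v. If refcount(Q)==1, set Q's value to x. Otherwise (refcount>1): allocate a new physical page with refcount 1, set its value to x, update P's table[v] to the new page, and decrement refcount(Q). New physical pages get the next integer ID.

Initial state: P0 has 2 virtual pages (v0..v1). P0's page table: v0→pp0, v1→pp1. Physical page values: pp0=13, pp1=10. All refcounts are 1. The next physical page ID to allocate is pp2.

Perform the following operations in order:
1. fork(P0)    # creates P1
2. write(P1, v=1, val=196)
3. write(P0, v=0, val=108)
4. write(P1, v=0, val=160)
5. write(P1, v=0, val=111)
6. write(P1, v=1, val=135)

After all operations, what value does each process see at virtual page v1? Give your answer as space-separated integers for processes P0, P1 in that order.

Answer: 10 135

Derivation:
Op 1: fork(P0) -> P1. 2 ppages; refcounts: pp0:2 pp1:2
Op 2: write(P1, v1, 196). refcount(pp1)=2>1 -> COPY to pp2. 3 ppages; refcounts: pp0:2 pp1:1 pp2:1
Op 3: write(P0, v0, 108). refcount(pp0)=2>1 -> COPY to pp3. 4 ppages; refcounts: pp0:1 pp1:1 pp2:1 pp3:1
Op 4: write(P1, v0, 160). refcount(pp0)=1 -> write in place. 4 ppages; refcounts: pp0:1 pp1:1 pp2:1 pp3:1
Op 5: write(P1, v0, 111). refcount(pp0)=1 -> write in place. 4 ppages; refcounts: pp0:1 pp1:1 pp2:1 pp3:1
Op 6: write(P1, v1, 135). refcount(pp2)=1 -> write in place. 4 ppages; refcounts: pp0:1 pp1:1 pp2:1 pp3:1
P0: v1 -> pp1 = 10
P1: v1 -> pp2 = 135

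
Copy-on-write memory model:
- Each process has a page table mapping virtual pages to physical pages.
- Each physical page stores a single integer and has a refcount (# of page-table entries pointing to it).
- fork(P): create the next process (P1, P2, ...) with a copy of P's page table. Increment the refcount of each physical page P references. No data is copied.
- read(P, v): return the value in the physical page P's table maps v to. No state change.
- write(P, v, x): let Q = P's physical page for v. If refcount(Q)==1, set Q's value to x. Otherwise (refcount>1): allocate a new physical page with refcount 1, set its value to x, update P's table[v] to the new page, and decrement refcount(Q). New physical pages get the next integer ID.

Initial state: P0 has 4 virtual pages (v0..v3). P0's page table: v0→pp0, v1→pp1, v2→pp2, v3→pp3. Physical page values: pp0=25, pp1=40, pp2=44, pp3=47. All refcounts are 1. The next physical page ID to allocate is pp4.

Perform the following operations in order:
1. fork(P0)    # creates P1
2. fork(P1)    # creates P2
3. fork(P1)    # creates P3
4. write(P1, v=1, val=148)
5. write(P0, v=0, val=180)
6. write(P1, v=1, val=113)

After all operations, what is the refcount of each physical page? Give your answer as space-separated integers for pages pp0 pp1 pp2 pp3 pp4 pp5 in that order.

Op 1: fork(P0) -> P1. 4 ppages; refcounts: pp0:2 pp1:2 pp2:2 pp3:2
Op 2: fork(P1) -> P2. 4 ppages; refcounts: pp0:3 pp1:3 pp2:3 pp3:3
Op 3: fork(P1) -> P3. 4 ppages; refcounts: pp0:4 pp1:4 pp2:4 pp3:4
Op 4: write(P1, v1, 148). refcount(pp1)=4>1 -> COPY to pp4. 5 ppages; refcounts: pp0:4 pp1:3 pp2:4 pp3:4 pp4:1
Op 5: write(P0, v0, 180). refcount(pp0)=4>1 -> COPY to pp5. 6 ppages; refcounts: pp0:3 pp1:3 pp2:4 pp3:4 pp4:1 pp5:1
Op 6: write(P1, v1, 113). refcount(pp4)=1 -> write in place. 6 ppages; refcounts: pp0:3 pp1:3 pp2:4 pp3:4 pp4:1 pp5:1

Answer: 3 3 4 4 1 1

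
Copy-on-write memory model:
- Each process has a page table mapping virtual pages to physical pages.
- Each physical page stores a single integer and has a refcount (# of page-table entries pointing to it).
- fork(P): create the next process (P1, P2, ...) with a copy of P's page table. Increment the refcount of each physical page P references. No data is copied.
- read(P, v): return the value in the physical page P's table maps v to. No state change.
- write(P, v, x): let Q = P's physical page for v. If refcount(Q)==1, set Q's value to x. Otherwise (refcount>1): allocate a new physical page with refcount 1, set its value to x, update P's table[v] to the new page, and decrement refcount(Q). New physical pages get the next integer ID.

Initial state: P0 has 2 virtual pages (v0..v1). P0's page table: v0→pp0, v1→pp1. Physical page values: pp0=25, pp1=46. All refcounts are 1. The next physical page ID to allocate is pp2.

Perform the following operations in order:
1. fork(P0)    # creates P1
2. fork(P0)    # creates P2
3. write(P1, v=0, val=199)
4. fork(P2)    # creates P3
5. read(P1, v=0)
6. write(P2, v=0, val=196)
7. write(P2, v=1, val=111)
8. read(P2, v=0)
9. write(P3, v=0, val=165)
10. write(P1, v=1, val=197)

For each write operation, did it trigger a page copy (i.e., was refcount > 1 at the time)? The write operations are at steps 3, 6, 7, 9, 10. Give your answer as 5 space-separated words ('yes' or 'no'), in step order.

Op 1: fork(P0) -> P1. 2 ppages; refcounts: pp0:2 pp1:2
Op 2: fork(P0) -> P2. 2 ppages; refcounts: pp0:3 pp1:3
Op 3: write(P1, v0, 199). refcount(pp0)=3>1 -> COPY to pp2. 3 ppages; refcounts: pp0:2 pp1:3 pp2:1
Op 4: fork(P2) -> P3. 3 ppages; refcounts: pp0:3 pp1:4 pp2:1
Op 5: read(P1, v0) -> 199. No state change.
Op 6: write(P2, v0, 196). refcount(pp0)=3>1 -> COPY to pp3. 4 ppages; refcounts: pp0:2 pp1:4 pp2:1 pp3:1
Op 7: write(P2, v1, 111). refcount(pp1)=4>1 -> COPY to pp4. 5 ppages; refcounts: pp0:2 pp1:3 pp2:1 pp3:1 pp4:1
Op 8: read(P2, v0) -> 196. No state change.
Op 9: write(P3, v0, 165). refcount(pp0)=2>1 -> COPY to pp5. 6 ppages; refcounts: pp0:1 pp1:3 pp2:1 pp3:1 pp4:1 pp5:1
Op 10: write(P1, v1, 197). refcount(pp1)=3>1 -> COPY to pp6. 7 ppages; refcounts: pp0:1 pp1:2 pp2:1 pp3:1 pp4:1 pp5:1 pp6:1

yes yes yes yes yes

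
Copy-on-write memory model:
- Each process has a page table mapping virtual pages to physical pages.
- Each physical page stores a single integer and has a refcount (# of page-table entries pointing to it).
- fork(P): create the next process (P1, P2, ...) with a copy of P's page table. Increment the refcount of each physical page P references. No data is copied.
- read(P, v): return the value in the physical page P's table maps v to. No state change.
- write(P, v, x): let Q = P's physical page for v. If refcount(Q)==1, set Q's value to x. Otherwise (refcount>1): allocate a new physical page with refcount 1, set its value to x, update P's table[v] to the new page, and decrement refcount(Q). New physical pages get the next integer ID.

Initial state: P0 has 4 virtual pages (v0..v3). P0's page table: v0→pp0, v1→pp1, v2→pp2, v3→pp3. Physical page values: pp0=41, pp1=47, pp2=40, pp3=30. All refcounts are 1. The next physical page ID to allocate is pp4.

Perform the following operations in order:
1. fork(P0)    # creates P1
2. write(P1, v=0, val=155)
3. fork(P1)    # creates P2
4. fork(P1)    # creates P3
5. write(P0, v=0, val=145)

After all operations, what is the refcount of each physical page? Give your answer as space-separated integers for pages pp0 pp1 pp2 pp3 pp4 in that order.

Answer: 1 4 4 4 3

Derivation:
Op 1: fork(P0) -> P1. 4 ppages; refcounts: pp0:2 pp1:2 pp2:2 pp3:2
Op 2: write(P1, v0, 155). refcount(pp0)=2>1 -> COPY to pp4. 5 ppages; refcounts: pp0:1 pp1:2 pp2:2 pp3:2 pp4:1
Op 3: fork(P1) -> P2. 5 ppages; refcounts: pp0:1 pp1:3 pp2:3 pp3:3 pp4:2
Op 4: fork(P1) -> P3. 5 ppages; refcounts: pp0:1 pp1:4 pp2:4 pp3:4 pp4:3
Op 5: write(P0, v0, 145). refcount(pp0)=1 -> write in place. 5 ppages; refcounts: pp0:1 pp1:4 pp2:4 pp3:4 pp4:3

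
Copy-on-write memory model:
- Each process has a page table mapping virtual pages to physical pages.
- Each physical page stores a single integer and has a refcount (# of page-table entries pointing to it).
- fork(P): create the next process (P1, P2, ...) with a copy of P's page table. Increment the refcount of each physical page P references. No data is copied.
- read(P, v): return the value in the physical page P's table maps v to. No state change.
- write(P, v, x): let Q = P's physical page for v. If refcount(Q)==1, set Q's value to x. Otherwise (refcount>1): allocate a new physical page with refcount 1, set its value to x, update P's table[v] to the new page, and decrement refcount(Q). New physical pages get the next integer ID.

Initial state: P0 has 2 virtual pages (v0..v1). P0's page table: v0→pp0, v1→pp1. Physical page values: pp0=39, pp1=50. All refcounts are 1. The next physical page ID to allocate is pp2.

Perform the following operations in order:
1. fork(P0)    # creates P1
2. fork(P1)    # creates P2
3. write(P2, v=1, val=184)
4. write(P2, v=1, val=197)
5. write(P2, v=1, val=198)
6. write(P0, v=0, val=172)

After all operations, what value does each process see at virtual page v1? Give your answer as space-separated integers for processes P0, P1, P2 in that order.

Op 1: fork(P0) -> P1. 2 ppages; refcounts: pp0:2 pp1:2
Op 2: fork(P1) -> P2. 2 ppages; refcounts: pp0:3 pp1:3
Op 3: write(P2, v1, 184). refcount(pp1)=3>1 -> COPY to pp2. 3 ppages; refcounts: pp0:3 pp1:2 pp2:1
Op 4: write(P2, v1, 197). refcount(pp2)=1 -> write in place. 3 ppages; refcounts: pp0:3 pp1:2 pp2:1
Op 5: write(P2, v1, 198). refcount(pp2)=1 -> write in place. 3 ppages; refcounts: pp0:3 pp1:2 pp2:1
Op 6: write(P0, v0, 172). refcount(pp0)=3>1 -> COPY to pp3. 4 ppages; refcounts: pp0:2 pp1:2 pp2:1 pp3:1
P0: v1 -> pp1 = 50
P1: v1 -> pp1 = 50
P2: v1 -> pp2 = 198

Answer: 50 50 198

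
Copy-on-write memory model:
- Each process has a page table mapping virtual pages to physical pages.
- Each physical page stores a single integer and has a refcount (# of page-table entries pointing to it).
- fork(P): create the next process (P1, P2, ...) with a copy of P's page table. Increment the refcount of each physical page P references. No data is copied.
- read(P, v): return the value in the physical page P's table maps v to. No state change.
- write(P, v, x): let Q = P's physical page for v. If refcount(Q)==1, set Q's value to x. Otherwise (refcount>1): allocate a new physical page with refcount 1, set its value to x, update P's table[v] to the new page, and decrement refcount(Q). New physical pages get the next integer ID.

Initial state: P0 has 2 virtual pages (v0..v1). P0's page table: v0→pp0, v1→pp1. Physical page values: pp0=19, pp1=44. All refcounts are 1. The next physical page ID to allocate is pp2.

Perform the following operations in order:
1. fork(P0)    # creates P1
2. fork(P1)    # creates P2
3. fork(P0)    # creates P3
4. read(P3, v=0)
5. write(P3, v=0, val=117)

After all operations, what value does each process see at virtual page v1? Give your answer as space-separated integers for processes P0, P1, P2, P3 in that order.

Op 1: fork(P0) -> P1. 2 ppages; refcounts: pp0:2 pp1:2
Op 2: fork(P1) -> P2. 2 ppages; refcounts: pp0:3 pp1:3
Op 3: fork(P0) -> P3. 2 ppages; refcounts: pp0:4 pp1:4
Op 4: read(P3, v0) -> 19. No state change.
Op 5: write(P3, v0, 117). refcount(pp0)=4>1 -> COPY to pp2. 3 ppages; refcounts: pp0:3 pp1:4 pp2:1
P0: v1 -> pp1 = 44
P1: v1 -> pp1 = 44
P2: v1 -> pp1 = 44
P3: v1 -> pp1 = 44

Answer: 44 44 44 44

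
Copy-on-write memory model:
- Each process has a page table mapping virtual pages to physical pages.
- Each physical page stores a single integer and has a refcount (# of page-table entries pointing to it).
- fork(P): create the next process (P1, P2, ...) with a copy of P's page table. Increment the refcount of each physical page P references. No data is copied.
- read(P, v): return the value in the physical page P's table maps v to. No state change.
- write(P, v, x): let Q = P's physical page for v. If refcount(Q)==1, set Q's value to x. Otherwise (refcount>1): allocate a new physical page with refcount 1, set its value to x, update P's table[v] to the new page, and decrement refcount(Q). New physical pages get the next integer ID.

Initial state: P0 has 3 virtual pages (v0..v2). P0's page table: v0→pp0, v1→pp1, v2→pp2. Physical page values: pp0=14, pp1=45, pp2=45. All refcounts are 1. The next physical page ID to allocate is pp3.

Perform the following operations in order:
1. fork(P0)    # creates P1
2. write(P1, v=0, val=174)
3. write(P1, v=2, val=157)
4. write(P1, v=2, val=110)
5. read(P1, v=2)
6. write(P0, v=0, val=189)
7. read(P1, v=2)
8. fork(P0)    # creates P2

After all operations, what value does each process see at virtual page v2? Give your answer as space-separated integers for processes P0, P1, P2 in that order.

Op 1: fork(P0) -> P1. 3 ppages; refcounts: pp0:2 pp1:2 pp2:2
Op 2: write(P1, v0, 174). refcount(pp0)=2>1 -> COPY to pp3. 4 ppages; refcounts: pp0:1 pp1:2 pp2:2 pp3:1
Op 3: write(P1, v2, 157). refcount(pp2)=2>1 -> COPY to pp4. 5 ppages; refcounts: pp0:1 pp1:2 pp2:1 pp3:1 pp4:1
Op 4: write(P1, v2, 110). refcount(pp4)=1 -> write in place. 5 ppages; refcounts: pp0:1 pp1:2 pp2:1 pp3:1 pp4:1
Op 5: read(P1, v2) -> 110. No state change.
Op 6: write(P0, v0, 189). refcount(pp0)=1 -> write in place. 5 ppages; refcounts: pp0:1 pp1:2 pp2:1 pp3:1 pp4:1
Op 7: read(P1, v2) -> 110. No state change.
Op 8: fork(P0) -> P2. 5 ppages; refcounts: pp0:2 pp1:3 pp2:2 pp3:1 pp4:1
P0: v2 -> pp2 = 45
P1: v2 -> pp4 = 110
P2: v2 -> pp2 = 45

Answer: 45 110 45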